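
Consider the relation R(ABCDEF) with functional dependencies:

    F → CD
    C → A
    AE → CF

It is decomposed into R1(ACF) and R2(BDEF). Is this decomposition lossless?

Yes

Common attributes: R1 ∩ R2 = {F}.
Closure of {F}: F → CD applies, adding CD; C → A applies, adding A. So (F)⁺ = {ACDF}.
This closure contains every attribute of R1, so R1 ∩ R2 → R1. The join is lossless.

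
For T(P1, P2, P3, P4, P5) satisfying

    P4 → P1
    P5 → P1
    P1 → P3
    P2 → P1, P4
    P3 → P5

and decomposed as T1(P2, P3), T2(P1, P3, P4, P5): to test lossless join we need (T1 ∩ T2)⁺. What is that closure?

P1, P3, P5

T1 ∩ T2 = {P3}.
P3 → P5 applies, adding P5
P5 → P1 applies, adding P1
Closure: {P1, P3, P5}.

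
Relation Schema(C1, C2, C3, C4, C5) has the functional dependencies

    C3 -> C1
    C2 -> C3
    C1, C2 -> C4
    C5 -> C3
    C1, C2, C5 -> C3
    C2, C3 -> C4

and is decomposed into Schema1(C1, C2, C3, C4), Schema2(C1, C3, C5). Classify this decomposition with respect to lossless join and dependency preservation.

Lossless test: (C1, C3)⁺ = {C1, C3}, which is a superkey of neither fragment — lossy.
Dependency preservation: C1, C2, C5 → C3 is not contained in any single fragment, but the restricted closure of its left-hand side across the fragments still reaches the right-hand side; the remaining FDs each lie inside some fragment. All dependencies are preserved.

lossy but dependency-preserving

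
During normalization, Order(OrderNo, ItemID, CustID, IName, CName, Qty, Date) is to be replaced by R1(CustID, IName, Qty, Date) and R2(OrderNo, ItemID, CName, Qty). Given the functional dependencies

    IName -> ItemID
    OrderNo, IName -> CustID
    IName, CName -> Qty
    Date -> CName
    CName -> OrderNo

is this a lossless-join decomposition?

Common attributes: R1 ∩ R2 = {Qty}.
No dependency enlarges {Qty}, so (Qty)⁺ = {Qty}.
The closure contains neither all of R1 = {CustID, IName, Qty, Date} nor all of R2 = {OrderNo, ItemID, CName, Qty}, so the common attributes are not a superkey of either fragment. The join is lossy.

No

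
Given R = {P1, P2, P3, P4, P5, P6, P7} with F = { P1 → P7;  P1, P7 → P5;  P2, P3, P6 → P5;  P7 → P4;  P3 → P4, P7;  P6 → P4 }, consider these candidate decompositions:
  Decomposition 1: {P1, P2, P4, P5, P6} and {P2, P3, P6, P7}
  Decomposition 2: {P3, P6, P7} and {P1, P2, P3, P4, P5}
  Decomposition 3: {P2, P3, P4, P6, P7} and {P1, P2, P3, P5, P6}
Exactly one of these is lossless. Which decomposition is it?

Decomposition 1: common = {P2, P6}, closure = {P2, P4, P6} → lossy.
Decomposition 2: common = {P3}, closure = {P3, P4, P7} → lossy.
Decomposition 3: common = {P2, P3, P6}, closure = {P2, P3, P4, P5, P6, P7} → lossless.

Decomposition 3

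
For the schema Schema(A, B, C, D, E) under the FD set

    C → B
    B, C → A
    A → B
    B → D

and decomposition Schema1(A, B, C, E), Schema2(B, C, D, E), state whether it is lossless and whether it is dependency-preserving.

Lossless test: (B, C, E)⁺ = {A, B, C, D, E}, which contains all of one fragment — lossless.
Dependency preservation: every FD's attributes lie within a single fragment, so each can be enforced locally — preserved.

lossless and dependency-preserving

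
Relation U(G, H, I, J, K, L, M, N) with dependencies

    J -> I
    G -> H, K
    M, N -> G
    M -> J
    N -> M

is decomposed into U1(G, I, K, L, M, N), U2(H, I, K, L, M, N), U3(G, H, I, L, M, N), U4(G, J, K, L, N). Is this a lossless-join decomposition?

Chase test. Columns are G, H, I, J, K, L, M, N; row i has aⱼ where attribute j ∈ Ui, else bᵢⱼ.
Initial tableau (one row per fragment):
  row 1: a1 b12 a3 b14 a5 a6 a7 a8
  row 2: b21 a2 a3 b24 a5 a6 a7 a8
  row 3: a1 a2 a3 b34 b35 a6 a7 a8
  row 4: a1 b42 b43 a4 a5 a6 b47 a8
Rows 1 and 3 agree on G; apply G→H, K and equate their H, K entries.
Rows 1 and 4 agree on G; apply G→H, K and equate their H, K entries.
Rows 1 and 2 agree on M, N; apply M, N→G and equate their G entries.
Rows 1 and 2 agree on M; apply M→J and equate their J entries.
Rows 1 and 3 agree on M; apply M→J and equate their J entries.
Rows 1 and 4 agree on N; apply N→M and equate their M entries.
Rows 1 and 4 agree on M; apply M→J and equate their J entries.
Rows 1 and 4 agree on J; apply J→I and equate their I entries.
Row 1 is now all distinguished symbols — the join is lossless.

Yes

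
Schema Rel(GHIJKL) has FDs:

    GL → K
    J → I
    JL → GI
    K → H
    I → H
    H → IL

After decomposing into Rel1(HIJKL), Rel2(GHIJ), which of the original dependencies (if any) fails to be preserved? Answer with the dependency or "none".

GL → K

Check GL → K: no single fragment contains all of {GKL}, and the restricted closure of {GL} across the fragments never reaches {K}.
J → I is preserved.
JL → GI is preserved.
K → H is preserved.
I → H is preserved.
H → IL is preserved.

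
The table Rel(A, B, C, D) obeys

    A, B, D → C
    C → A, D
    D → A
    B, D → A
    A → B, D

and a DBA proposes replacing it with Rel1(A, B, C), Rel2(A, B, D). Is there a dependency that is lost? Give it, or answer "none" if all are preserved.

A, B, D → C: restricted closure across fragments reaches C.
C → A, D: restricted closure across fragments reaches A, D.
D → A lies within Rel2.
B, D → A lies within Rel2.
A → B, D lies within Rel2.
Every dependency is enforceable on the fragments, so the decomposition is dependency-preserving.

none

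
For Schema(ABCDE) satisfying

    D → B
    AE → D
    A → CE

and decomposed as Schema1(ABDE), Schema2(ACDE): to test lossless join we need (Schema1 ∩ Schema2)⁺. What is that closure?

Schema1 ∩ Schema2 = {ADE}.
D → B applies, adding B
A → CE applies, adding C
Closure: {ABCDE}.

ABCDE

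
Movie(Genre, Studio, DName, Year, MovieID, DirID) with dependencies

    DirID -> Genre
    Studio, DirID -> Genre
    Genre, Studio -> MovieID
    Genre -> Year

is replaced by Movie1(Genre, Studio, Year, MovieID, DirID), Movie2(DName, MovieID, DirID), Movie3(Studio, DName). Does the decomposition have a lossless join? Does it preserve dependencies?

lossy but dependency-preserving

Lossless test (chase): Rows 1 and 2 agree on DirID; apply DirID→Genre and equate their Genre entries. Rows 1 and 2 agree on Genre; apply Genre→Year and equate their Year entries. No row becomes fully distinguished — the join is lossy.
Dependency preservation: every FD's attributes lie within a single fragment, so each can be enforced locally — preserved.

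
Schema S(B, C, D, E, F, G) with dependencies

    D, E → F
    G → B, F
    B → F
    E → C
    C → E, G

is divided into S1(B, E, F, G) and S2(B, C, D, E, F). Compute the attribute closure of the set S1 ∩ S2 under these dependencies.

S1 ∩ S2 = {B, E, F}.
E → C applies, adding C
C → E, G applies, adding G
Closure: {B, C, E, F, G}.

B, C, E, F, G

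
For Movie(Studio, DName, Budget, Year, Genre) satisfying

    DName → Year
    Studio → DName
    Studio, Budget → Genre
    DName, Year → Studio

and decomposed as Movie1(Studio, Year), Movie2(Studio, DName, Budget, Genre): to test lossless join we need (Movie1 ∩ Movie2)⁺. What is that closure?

Movie1 ∩ Movie2 = {Studio}.
Studio → DName applies, adding DName
DName → Year applies, adding Year
Closure: {Studio, DName, Year}.

Studio, DName, Year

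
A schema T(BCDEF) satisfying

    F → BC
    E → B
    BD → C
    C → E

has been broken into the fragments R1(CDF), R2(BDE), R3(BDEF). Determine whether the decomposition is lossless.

Chase test. Columns are BCDEF; row i has aⱼ where attribute j ∈ Ri, else bᵢⱼ.
Initial tableau (one row per fragment):
  row 1: b11 a2 a3 b14 a5
  row 2: a1 b22 a3 a4 b25
  row 3: a1 b32 a3 a4 a5
Rows 1 and 3 agree on F; apply F→BC and equate their BC entries.
Rows 1 and 2 agree on BD; apply BD→C and equate their C entries.
Rows 1 and 2 agree on C; apply C→E and equate their E entries.
Row 1 is now all distinguished symbols — the join is lossless.

Yes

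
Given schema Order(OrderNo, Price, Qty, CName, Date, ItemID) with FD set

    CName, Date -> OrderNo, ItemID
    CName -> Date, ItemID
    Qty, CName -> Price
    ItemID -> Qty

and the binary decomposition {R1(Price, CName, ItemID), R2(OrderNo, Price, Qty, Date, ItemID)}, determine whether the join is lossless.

No

Common attributes: R1 ∩ R2 = {Price, ItemID}.
Closure of {Price, ItemID}: ItemID → Qty applies, adding Qty. So (Price, ItemID)⁺ = {Price, Qty, ItemID}.
The closure contains neither all of R1 = {Price, CName, ItemID} nor all of R2 = {OrderNo, Price, Qty, Date, ItemID}, so the common attributes are not a superkey of either fragment. The join is lossy.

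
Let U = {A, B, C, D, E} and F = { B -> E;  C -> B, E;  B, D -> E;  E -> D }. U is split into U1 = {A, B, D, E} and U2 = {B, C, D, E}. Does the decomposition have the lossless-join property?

Common attributes: U1 ∩ U2 = {B, D, E}.
No dependency enlarges {B, D, E}, so (B, D, E)⁺ = {B, D, E}.
The closure contains neither all of U1 = {A, B, D, E} nor all of U2 = {B, C, D, E}, so the common attributes are not a superkey of either fragment. The join is lossy.

No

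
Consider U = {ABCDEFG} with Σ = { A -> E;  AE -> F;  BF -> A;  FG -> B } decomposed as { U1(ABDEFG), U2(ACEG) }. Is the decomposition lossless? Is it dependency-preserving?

lossy but dependency-preserving

Lossless test: (AEG)⁺ = {ABEFG}, which is a superkey of neither fragment — lossy.
Dependency preservation: every FD's attributes lie within a single fragment, so each can be enforced locally — preserved.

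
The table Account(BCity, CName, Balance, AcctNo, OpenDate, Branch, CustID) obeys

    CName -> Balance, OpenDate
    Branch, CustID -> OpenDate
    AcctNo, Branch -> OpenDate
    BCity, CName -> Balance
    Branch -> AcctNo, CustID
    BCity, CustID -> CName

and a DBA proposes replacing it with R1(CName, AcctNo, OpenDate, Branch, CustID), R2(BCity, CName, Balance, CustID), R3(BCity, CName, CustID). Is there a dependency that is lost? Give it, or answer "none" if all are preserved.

none

CName → Balance, OpenDate: restricted closure across fragments reaches Balance, OpenDate.
Branch, CustID → OpenDate lies within R1.
AcctNo, Branch → OpenDate lies within R1.
BCity, CName → Balance lies within R2.
Branch → AcctNo, CustID lies within R1.
BCity, CustID → CName lies within R2.
Every dependency is enforceable on the fragments, so the decomposition is dependency-preserving.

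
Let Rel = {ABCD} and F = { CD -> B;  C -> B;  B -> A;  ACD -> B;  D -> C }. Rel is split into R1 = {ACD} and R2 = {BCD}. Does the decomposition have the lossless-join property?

Yes

Common attributes: R1 ∩ R2 = {CD}.
Closure of {CD}: CD → B applies, adding B; B → A applies, adding A. So (CD)⁺ = {ABCD}.
This closure contains every attribute of R1, so R1 ∩ R2 → R1. The join is lossless.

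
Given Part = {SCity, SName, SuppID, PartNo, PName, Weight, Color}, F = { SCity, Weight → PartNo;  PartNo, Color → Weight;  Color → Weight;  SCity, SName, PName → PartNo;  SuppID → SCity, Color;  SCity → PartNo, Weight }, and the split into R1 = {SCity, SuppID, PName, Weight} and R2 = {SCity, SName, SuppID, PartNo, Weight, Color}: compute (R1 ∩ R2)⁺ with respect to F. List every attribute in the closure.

SCity, SuppID, PartNo, Weight, Color

R1 ∩ R2 = {SCity, SuppID, Weight}.
SCity, Weight → PartNo applies, adding PartNo
SuppID → SCity, Color applies, adding Color
Closure: {SCity, SuppID, PartNo, Weight, Color}.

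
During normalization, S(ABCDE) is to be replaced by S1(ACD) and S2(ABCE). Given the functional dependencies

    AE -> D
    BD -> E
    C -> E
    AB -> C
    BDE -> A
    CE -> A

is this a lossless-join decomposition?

Yes

Common attributes: S1 ∩ S2 = {AC}.
Closure of {AC}: C → E applies, adding E; AE → D applies, adding D. So (AC)⁺ = {ACDE}.
This closure contains every attribute of S1, so S1 ∩ S2 → S1. The join is lossless.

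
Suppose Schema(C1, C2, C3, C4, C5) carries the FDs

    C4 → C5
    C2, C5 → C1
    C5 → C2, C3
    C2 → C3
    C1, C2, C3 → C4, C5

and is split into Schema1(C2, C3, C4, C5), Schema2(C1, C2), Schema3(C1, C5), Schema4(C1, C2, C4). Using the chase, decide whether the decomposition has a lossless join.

Chase test. Columns are C1, C2, C3, C4, C5; row i has aⱼ where attribute j ∈ Schemai, else bᵢⱼ.
Initial tableau (one row per fragment):
  row 1: b11 a2 a3 a4 a5
  row 2: a1 a2 b23 b24 b25
  row 3: a1 b32 b33 b34 a5
  row 4: a1 a2 b43 a4 b45
Rows 1 and 4 agree on C4; apply C4→C5 and equate their C5 entries.
Rows 1 and 4 agree on C2, C5; apply C2, C5→C1 and equate their C1 entries.
Rows 1 and 3 agree on C5; apply C5→C2, C3 and equate their C2, C3 entries.
Rows 1 and 4 agree on C5; apply C5→C2, C3 and equate their C2, C3 entries.
Rows 1 and 2 agree on C2; apply C2→C3 and equate their C3 entries.
Rows 1 and 2 agree on C1, C2, C3; apply C1, C2, C3→C4, C5 and equate their C4, C5 entries.
Rows 1 and 3 agree on C1, C2, C3; apply C1, C2, C3→C4, C5 and equate their C4, C5 entries.
Row 1 is now all distinguished symbols — the join is lossless.

Yes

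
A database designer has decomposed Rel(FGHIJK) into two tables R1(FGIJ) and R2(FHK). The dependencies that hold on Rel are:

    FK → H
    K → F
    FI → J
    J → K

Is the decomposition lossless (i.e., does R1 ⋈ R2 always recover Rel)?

No

Common attributes: R1 ∩ R2 = {F}.
No dependency enlarges {F}, so (F)⁺ = {F}.
The closure contains neither all of R1 = {FGIJ} nor all of R2 = {FHK}, so the common attributes are not a superkey of either fragment. The join is lossy.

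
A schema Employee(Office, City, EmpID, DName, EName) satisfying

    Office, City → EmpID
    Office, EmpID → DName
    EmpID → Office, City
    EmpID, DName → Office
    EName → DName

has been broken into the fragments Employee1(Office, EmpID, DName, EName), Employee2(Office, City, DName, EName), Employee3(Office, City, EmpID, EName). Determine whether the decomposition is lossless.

Yes

Chase test. Columns are Office, City, EmpID, DName, EName; row i has aⱼ where attribute j ∈ Employeei, else bᵢⱼ.
Initial tableau (one row per fragment):
  row 1: a1 b12 a3 a4 a5
  row 2: a1 a2 b23 a4 a5
  row 3: a1 a2 a3 b34 a5
Rows 2 and 3 agree on Office, City; apply Office, City→EmpID and equate their EmpID entries.
Rows 1 and 3 agree on Office, EmpID; apply Office, EmpID→DName and equate their DName entries.
Rows 1 and 2 agree on EmpID; apply EmpID→Office, City and equate their Office, City entries.
Row 1 is now all distinguished symbols — the join is lossless.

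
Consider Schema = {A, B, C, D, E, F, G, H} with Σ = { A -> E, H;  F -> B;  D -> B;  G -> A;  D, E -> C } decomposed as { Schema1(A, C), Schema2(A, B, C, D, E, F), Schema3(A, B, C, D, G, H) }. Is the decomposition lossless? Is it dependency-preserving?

lossy but dependency-preserving

Lossless test (chase): Rows 1 and 2 agree on A; apply A→E, H and equate their E, H entries. Rows 1 and 3 agree on A; apply A→E, H and equate their E, H entries. No row becomes fully distinguished — the join is lossy.
Dependency preservation: A → E, H is not contained in any single fragment, but the restricted closure of its left-hand side across the fragments still reaches the right-hand side; the remaining FDs each lie inside some fragment. All dependencies are preserved.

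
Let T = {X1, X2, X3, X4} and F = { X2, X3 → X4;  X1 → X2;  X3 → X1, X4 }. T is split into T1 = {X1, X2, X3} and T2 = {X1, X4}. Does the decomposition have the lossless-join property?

No

Common attributes: T1 ∩ T2 = {X1}.
Closure of {X1}: X1 → X2 applies, adding X2. So (X1)⁺ = {X1, X2}.
The closure contains neither all of T1 = {X1, X2, X3} nor all of T2 = {X1, X4}, so the common attributes are not a superkey of either fragment. The join is lossy.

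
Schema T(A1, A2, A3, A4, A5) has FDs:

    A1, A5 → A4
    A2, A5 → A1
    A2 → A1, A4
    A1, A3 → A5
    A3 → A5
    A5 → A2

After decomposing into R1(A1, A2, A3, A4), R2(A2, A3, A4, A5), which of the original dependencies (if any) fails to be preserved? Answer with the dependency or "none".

A1, A5 → A4: restricted closure across fragments reaches A4.
A2, A5 → A1: restricted closure across fragments reaches A1.
A2 → A1, A4 lies within R1.
A1, A3 → A5: restricted closure across fragments reaches A5.
A3 → A5 lies within R2.
A5 → A2 lies within R2.
Every dependency is enforceable on the fragments, so the decomposition is dependency-preserving.

none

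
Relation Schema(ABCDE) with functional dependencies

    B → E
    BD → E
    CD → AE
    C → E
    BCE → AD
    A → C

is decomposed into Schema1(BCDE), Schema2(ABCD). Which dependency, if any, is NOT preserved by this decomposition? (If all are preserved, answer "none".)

B → E lies within Schema1.
BD → E lies within Schema1.
CD → AE: restricted closure across fragments reaches AE.
C → E lies within Schema1.
BCE → AD: restricted closure across fragments reaches AD.
A → C lies within Schema2.
Every dependency is enforceable on the fragments, so the decomposition is dependency-preserving.

none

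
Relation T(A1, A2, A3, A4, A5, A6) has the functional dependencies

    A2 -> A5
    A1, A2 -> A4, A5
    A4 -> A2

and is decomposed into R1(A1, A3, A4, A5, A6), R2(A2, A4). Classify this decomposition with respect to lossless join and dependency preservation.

lossless but not dependency-preserving

Lossless test: (A4)⁺ = {A2, A4, A5}, which contains all of one fragment — lossless.
Dependency preservation: the restricted closure of {A2} across the fragments never reaches {A5}, so A2 → A5 cannot be enforced without a join — not preserved.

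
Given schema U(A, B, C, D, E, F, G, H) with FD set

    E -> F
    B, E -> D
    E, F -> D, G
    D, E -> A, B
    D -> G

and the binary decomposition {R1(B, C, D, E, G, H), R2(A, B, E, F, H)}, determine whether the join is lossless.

Yes

Common attributes: R1 ∩ R2 = {B, E, H}.
Closure of {B, E, H}: E → F applies, adding F; B, E → D applies, adding D; E, F → D, G applies, adding G; D, E → A, B applies, adding A. So (B, E, H)⁺ = {A, B, D, E, F, G, H}.
This closure contains every attribute of R2, so R1 ∩ R2 → R2. The join is lossless.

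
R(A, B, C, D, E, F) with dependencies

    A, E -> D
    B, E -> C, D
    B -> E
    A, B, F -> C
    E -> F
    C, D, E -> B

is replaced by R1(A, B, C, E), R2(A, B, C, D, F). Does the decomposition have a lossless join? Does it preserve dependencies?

Lossless test: (A, B, C)⁺ = {A, B, C, D, E, F}, which contains all of one fragment — lossless.
Dependency preservation: the restricted closure of {A, E} across the fragments never reaches {D}, so A, E → D cannot be enforced without a join — not preserved.

lossless but not dependency-preserving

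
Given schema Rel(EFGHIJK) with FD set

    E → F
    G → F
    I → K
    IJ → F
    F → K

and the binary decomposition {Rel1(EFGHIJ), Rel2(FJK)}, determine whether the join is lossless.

Common attributes: Rel1 ∩ Rel2 = {FJ}.
Closure of {FJ}: F → K applies, adding K. So (FJ)⁺ = {FJK}.
This closure contains every attribute of Rel2, so Rel1 ∩ Rel2 → Rel2. The join is lossless.

Yes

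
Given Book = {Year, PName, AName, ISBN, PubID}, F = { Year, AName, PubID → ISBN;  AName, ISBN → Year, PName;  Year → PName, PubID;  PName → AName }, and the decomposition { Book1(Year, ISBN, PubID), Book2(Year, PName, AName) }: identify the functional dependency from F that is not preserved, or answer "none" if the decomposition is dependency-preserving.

Check AName, ISBN → Year, PName: no single fragment contains all of {Year, PName, AName, ISBN}, and the restricted closure of {AName, ISBN} across the fragments never reaches {Year, PName}.
Year, AName, PubID → ISBN is preserved.
Year → PName, PubID is preserved.
PName → AName is preserved.

AName, ISBN → Year, PName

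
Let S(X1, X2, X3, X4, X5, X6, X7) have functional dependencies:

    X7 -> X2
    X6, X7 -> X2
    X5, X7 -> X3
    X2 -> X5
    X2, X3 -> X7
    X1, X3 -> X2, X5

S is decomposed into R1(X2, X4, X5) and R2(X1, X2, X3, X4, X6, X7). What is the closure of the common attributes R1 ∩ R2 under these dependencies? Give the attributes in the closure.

X2, X4, X5

R1 ∩ R2 = {X2, X4}.
X2 → X5 applies, adding X5
Closure: {X2, X4, X5}.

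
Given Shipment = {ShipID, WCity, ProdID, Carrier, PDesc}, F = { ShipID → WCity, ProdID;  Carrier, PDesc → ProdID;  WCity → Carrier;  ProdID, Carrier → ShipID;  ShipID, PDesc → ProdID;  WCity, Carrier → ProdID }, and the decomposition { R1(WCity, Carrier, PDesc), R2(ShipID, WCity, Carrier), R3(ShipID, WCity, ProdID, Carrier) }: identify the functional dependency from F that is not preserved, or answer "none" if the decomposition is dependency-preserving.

ShipID → WCity, ProdID lies within R3.
Carrier, PDesc → ProdID: restricted closure across fragments reaches ProdID.
WCity → Carrier lies within R1.
ProdID, Carrier → ShipID lies within R3.
ShipID, PDesc → ProdID: restricted closure across fragments reaches ProdID.
WCity, Carrier → ProdID lies within R3.
Every dependency is enforceable on the fragments, so the decomposition is dependency-preserving.

none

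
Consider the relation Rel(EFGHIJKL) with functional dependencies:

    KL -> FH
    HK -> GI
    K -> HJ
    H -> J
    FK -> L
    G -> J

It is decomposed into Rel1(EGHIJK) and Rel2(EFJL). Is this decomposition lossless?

Common attributes: Rel1 ∩ Rel2 = {EJ}.
No dependency enlarges {EJ}, so (EJ)⁺ = {EJ}.
The closure contains neither all of Rel1 = {EGHIJK} nor all of Rel2 = {EFJL}, so the common attributes are not a superkey of either fragment. The join is lossy.

No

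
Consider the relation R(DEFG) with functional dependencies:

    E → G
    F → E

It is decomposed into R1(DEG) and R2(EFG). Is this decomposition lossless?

Common attributes: R1 ∩ R2 = {EG}.
No dependency enlarges {EG}, so (EG)⁺ = {EG}.
The closure contains neither all of R1 = {DEG} nor all of R2 = {EFG}, so the common attributes are not a superkey of either fragment. The join is lossy.

No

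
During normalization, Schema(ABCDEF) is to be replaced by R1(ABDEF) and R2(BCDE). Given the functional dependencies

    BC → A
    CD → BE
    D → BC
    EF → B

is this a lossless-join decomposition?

Common attributes: R1 ∩ R2 = {BDE}.
Closure of {BDE}: D → BC applies, adding C; BC → A applies, adding A. So (BDE)⁺ = {ABCDE}.
This closure contains every attribute of R2, so R1 ∩ R2 → R2. The join is lossless.

Yes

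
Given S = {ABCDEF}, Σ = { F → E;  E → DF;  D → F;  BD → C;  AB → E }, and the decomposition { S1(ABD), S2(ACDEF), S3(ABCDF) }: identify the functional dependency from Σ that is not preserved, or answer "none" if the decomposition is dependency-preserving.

none

F → E lies within S2.
E → DF lies within S2.
D → F lies within S2.
BD → C lies within S3.
AB → E: restricted closure across fragments reaches E.
Every dependency is enforceable on the fragments, so the decomposition is dependency-preserving.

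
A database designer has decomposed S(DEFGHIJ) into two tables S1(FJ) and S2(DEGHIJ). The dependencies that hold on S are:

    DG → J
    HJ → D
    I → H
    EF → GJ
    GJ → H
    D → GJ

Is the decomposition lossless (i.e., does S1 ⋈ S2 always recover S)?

Common attributes: S1 ∩ S2 = {J}.
No dependency enlarges {J}, so (J)⁺ = {J}.
The closure contains neither all of S1 = {FJ} nor all of S2 = {DEGHIJ}, so the common attributes are not a superkey of either fragment. The join is lossy.

No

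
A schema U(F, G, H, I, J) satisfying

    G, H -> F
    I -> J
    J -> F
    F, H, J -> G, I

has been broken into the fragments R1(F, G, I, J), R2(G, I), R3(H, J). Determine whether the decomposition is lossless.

No

Chase test. Columns are F, G, H, I, J; row i has aⱼ where attribute j ∈ Ri, else bᵢⱼ.
Initial tableau (one row per fragment):
  row 1: a1 a2 b13 a4 a5
  row 2: b21 a2 b23 a4 b25
  row 3: b31 b32 a3 b34 a5
Rows 1 and 2 agree on I; apply I→J and equate their J entries.
Rows 1 and 2 agree on J; apply J→F and equate their F entries.
Rows 1 and 3 agree on J; apply J→F and equate their F entries.
No row becomes fully distinguished — the join is lossy.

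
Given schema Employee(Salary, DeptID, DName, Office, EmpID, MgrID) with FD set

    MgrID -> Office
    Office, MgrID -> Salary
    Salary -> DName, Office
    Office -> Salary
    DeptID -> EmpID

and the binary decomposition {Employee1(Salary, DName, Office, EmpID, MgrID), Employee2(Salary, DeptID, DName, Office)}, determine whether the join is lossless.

Common attributes: Employee1 ∩ Employee2 = {Salary, DName, Office}.
No dependency enlarges {Salary, DName, Office}, so (Salary, DName, Office)⁺ = {Salary, DName, Office}.
The closure contains neither all of Employee1 = {Salary, DName, Office, EmpID, MgrID} nor all of Employee2 = {Salary, DeptID, DName, Office}, so the common attributes are not a superkey of either fragment. The join is lossy.

No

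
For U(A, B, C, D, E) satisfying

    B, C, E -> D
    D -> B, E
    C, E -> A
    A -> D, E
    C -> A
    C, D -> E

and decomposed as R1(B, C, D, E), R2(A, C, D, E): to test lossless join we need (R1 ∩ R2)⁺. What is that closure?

A, B, C, D, E

R1 ∩ R2 = {C, D, E}.
D → B, E applies, adding B
C, E → A applies, adding A
Closure: {A, B, C, D, E}.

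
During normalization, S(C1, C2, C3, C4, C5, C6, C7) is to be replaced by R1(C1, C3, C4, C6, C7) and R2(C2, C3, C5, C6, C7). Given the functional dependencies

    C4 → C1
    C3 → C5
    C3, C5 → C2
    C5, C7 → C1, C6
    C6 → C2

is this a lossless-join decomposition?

Yes

Common attributes: R1 ∩ R2 = {C3, C6, C7}.
Closure of {C3, C6, C7}: C3 → C5 applies, adding C5; C3, C5 → C2 applies, adding C2; C5, C7 → C1, C6 applies, adding C1. So (C3, C6, C7)⁺ = {C1, C2, C3, C5, C6, C7}.
This closure contains every attribute of R2, so R1 ∩ R2 → R2. The join is lossless.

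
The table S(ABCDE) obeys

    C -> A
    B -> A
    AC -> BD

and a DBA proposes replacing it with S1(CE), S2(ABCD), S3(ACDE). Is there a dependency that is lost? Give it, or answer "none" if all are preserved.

none

C → A lies within S2.
B → A lies within S2.
AC → BD lies within S2.
Every dependency is enforceable on the fragments, so the decomposition is dependency-preserving.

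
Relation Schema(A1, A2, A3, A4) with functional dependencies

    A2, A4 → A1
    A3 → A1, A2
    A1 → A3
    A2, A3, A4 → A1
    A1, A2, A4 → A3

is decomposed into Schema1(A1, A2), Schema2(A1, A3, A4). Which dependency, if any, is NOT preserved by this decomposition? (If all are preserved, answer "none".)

A2, A4 → A1

Check A2, A4 → A1: no single fragment contains all of {A1, A2, A4}, and the restricted closure of {A2, A4} across the fragments never reaches {A1}.
A3 → A1, A2 is preserved.
A1 → A3 is preserved.
A2, A3, A4 → A1 is preserved.
A1, A2, A4 → A3 is preserved.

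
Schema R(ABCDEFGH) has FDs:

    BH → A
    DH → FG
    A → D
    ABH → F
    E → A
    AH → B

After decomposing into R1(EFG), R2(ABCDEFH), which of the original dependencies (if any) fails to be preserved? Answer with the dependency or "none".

DH → FG

Check DH → FG: no single fragment contains all of {DFGH}, and the restricted closure of {DH} across the fragments never reaches {FG}.
BH → A is preserved.
A → D is preserved.
ABH → F is preserved.
E → A is preserved.
AH → B is preserved.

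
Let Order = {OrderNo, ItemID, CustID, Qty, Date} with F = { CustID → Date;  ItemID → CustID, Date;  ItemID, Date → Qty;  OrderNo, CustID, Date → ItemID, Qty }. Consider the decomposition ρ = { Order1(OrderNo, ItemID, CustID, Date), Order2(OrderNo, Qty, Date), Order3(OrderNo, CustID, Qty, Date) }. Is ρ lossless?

Chase test. Columns are OrderNo, ItemID, CustID, Qty, Date; row i has aⱼ where attribute j ∈ Orderi, else bᵢⱼ.
Initial tableau (one row per fragment):
  row 1: a1 a2 a3 b14 a5
  row 2: a1 b22 b23 a4 a5
  row 3: a1 b32 a3 a4 a5
Rows 1 and 3 agree on OrderNo, CustID, Date; apply OrderNo, CustID, Date→ItemID, Qty and equate their ItemID, Qty entries.
Row 1 is now all distinguished symbols — the join is lossless.

Yes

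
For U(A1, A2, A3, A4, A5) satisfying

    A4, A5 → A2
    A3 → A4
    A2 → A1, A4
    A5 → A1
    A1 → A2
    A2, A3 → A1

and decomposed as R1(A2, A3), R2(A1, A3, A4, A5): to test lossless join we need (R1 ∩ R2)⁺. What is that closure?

R1 ∩ R2 = {A3}.
A3 → A4 applies, adding A4
Closure: {A3, A4}.

A3, A4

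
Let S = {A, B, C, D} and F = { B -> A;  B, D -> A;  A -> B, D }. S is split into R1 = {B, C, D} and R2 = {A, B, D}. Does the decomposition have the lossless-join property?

Yes

Common attributes: R1 ∩ R2 = {B, D}.
Closure of {B, D}: B → A applies, adding A. So (B, D)⁺ = {A, B, D}.
This closure contains every attribute of R2, so R1 ∩ R2 → R2. The join is lossless.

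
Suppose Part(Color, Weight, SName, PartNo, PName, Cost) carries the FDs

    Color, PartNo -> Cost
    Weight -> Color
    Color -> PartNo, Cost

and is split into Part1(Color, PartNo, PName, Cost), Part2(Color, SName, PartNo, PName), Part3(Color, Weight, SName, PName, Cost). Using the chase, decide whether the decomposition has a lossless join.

Yes

Chase test. Columns are Color, Weight, SName, PartNo, PName, Cost; row i has aⱼ where attribute j ∈ Parti, else bᵢⱼ.
Initial tableau (one row per fragment):
  row 1: a1 b12 b13 a4 a5 a6
  row 2: a1 b22 a3 a4 a5 b26
  row 3: a1 a2 a3 b34 a5 a6
Rows 1 and 2 agree on Color, PartNo; apply Color, PartNo→Cost and equate their Cost entries.
Rows 1 and 3 agree on Color; apply Color→PartNo, Cost and equate their PartNo, Cost entries.
Row 3 is now all distinguished symbols — the join is lossless.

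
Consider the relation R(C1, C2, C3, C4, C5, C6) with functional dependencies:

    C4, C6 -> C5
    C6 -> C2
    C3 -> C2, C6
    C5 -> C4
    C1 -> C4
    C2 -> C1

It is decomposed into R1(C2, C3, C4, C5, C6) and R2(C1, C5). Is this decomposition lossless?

Common attributes: R1 ∩ R2 = {C5}.
Closure of {C5}: C5 → C4 applies, adding C4. So (C5)⁺ = {C4, C5}.
The closure contains neither all of R1 = {C2, C3, C4, C5, C6} nor all of R2 = {C1, C5}, so the common attributes are not a superkey of either fragment. The join is lossy.

No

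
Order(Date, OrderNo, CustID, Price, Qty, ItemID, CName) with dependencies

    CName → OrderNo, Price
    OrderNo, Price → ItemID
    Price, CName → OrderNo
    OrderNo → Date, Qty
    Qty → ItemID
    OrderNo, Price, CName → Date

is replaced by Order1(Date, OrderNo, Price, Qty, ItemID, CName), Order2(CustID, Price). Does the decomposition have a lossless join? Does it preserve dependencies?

Lossless test: (Price)⁺ = {Price}, which is a superkey of neither fragment — lossy.
Dependency preservation: every FD's attributes lie within a single fragment, so each can be enforced locally — preserved.

lossy but dependency-preserving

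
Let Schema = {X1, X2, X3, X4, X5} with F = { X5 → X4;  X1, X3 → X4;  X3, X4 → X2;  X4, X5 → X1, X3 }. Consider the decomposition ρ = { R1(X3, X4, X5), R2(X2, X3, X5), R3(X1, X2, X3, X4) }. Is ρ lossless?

Chase test. Columns are X1, X2, X3, X4, X5; row i has aⱼ where attribute j ∈ Ri, else bᵢⱼ.
Initial tableau (one row per fragment):
  row 1: b11 b12 a3 a4 a5
  row 2: b21 a2 a3 b24 a5
  row 3: a1 a2 a3 a4 b35
Rows 1 and 2 agree on X5; apply X5→X4 and equate their X4 entries.
Rows 1 and 2 agree on X3, X4; apply X3, X4→X2 and equate their X2 entries.
Rows 1 and 2 agree on X4, X5; apply X4, X5→X1, X3 and equate their X1, X3 entries.
No row becomes fully distinguished — the join is lossy.

No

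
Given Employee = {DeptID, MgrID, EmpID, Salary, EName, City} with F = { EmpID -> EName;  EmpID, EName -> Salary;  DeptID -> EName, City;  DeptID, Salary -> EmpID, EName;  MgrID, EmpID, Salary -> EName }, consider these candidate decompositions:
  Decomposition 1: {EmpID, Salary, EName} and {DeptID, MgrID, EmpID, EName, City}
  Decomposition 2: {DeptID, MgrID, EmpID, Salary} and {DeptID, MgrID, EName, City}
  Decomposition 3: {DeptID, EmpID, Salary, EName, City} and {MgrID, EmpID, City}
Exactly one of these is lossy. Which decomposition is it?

Decomposition 1: common = {EmpID, EName}, closure = {EmpID, Salary, EName} → lossless.
Decomposition 2: common = {DeptID, MgrID}, closure = {DeptID, MgrID, EName, City} → lossless.
Decomposition 3: common = {EmpID, City}, closure = {EmpID, Salary, EName, City} → lossy.

Decomposition 3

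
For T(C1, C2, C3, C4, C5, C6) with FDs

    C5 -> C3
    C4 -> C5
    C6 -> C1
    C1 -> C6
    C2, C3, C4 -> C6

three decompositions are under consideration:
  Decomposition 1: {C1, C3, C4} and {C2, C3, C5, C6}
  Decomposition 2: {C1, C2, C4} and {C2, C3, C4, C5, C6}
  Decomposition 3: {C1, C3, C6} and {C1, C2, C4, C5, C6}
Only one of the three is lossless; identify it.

Decomposition 2

Decomposition 1: common = {C3}, closure = {C3} → lossy.
Decomposition 2: common = {C2, C4}, closure = {C1, C2, C3, C4, C5, C6} → lossless.
Decomposition 3: common = {C1, C6}, closure = {C1, C6} → lossy.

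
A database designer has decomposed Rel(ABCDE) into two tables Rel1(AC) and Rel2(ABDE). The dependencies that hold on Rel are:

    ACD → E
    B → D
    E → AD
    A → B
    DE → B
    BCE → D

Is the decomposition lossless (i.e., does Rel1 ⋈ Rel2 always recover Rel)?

Common attributes: Rel1 ∩ Rel2 = {A}.
Closure of {A}: A → B applies, adding B; B → D applies, adding D. So (A)⁺ = {ABD}.
The closure contains neither all of Rel1 = {AC} nor all of Rel2 = {ABDE}, so the common attributes are not a superkey of either fragment. The join is lossy.

No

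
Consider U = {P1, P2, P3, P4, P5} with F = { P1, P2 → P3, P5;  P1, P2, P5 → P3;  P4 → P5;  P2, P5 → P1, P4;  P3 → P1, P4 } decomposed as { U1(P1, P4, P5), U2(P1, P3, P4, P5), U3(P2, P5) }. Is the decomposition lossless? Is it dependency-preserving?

Lossless test (chase): applying each FD to every pair of rows produces no changes in the tableau, so no row becomes fully distinguished — the join is lossy.
Dependency preservation: the restricted closure of {P1, P2} across the fragments never reaches {P3, P5}, so P1, P2 → P3, P5 cannot be enforced without a join — not preserved.

lossy and not dependency-preserving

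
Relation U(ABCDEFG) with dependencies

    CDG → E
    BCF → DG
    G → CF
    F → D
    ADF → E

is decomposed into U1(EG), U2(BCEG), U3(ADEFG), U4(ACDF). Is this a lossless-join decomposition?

No

Chase test. Columns are ABCDEFG; row i has aⱼ where attribute j ∈ Ui, else bᵢⱼ.
Initial tableau (one row per fragment):
  row 1: b11 b12 b13 b14 a5 b16 a7
  row 2: b21 a2 a3 b24 a5 b26 a7
  row 3: a1 b32 b33 a4 a5 a6 a7
  row 4: a1 b42 a3 a4 b45 a6 b47
Rows 1 and 2 agree on G; apply G→CF and equate their CF entries.
Rows 1 and 3 agree on G; apply G→CF and equate their CF entries.
Rows 1 and 2 agree on F; apply F→D and equate their D entries.
Rows 1 and 3 agree on F; apply F→D and equate their D entries.
Rows 3 and 4 agree on ADF; apply ADF→E and equate their E entries.
No row becomes fully distinguished — the join is lossy.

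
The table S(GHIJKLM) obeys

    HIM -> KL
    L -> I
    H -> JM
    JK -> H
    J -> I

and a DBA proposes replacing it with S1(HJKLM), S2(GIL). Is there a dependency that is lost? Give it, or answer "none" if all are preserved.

Check J → I: no single fragment contains all of {IJ}, and the restricted closure of {J} across the fragments never reaches {I}.
HIM → KL is preserved.
L → I is preserved.
H → JM is preserved.
JK → H is preserved.

J -> I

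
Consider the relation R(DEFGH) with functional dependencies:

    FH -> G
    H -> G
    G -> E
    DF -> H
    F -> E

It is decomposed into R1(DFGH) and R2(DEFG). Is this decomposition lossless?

Yes

Common attributes: R1 ∩ R2 = {DFG}.
Closure of {DFG}: G → E applies, adding E; DF → H applies, adding H. So (DFG)⁺ = {DEFGH}.
This closure contains every attribute of R1, so R1 ∩ R2 → R1. The join is lossless.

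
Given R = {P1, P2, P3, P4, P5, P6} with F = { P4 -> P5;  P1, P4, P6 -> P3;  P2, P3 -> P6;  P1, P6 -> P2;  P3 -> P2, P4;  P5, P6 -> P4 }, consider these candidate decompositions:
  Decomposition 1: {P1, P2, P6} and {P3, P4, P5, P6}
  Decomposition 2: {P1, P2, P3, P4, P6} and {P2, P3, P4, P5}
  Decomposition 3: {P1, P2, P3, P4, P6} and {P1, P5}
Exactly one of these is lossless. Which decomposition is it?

Decomposition 2

Decomposition 1: common = {P6}, closure = {P6} → lossy.
Decomposition 2: common = {P2, P3, P4}, closure = {P2, P3, P4, P5, P6} → lossless.
Decomposition 3: common = {P1}, closure = {P1} → lossy.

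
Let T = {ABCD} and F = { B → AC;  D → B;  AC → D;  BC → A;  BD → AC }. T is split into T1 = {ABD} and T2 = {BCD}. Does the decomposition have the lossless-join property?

Yes

Common attributes: T1 ∩ T2 = {BD}.
Closure of {BD}: B → AC applies, adding AC. So (BD)⁺ = {ABCD}.
This closure contains every attribute of T1, so T1 ∩ T2 → T1. The join is lossless.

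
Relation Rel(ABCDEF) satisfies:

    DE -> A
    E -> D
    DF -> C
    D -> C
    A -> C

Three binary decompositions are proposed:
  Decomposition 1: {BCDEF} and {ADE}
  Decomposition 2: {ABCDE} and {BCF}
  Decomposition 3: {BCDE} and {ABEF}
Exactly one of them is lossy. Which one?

Decomposition 1: common = {DE}, closure = {ACDE} → lossless.
Decomposition 2: common = {BC}, closure = {BC} → lossy.
Decomposition 3: common = {BE}, closure = {ABCDE} → lossless.

Decomposition 2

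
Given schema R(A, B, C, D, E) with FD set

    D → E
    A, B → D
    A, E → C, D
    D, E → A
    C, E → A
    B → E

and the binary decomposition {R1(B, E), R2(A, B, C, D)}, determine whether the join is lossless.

Yes

Common attributes: R1 ∩ R2 = {B}.
Closure of {B}: B → E applies, adding E. So (B)⁺ = {B, E}.
This closure contains every attribute of R1, so R1 ∩ R2 → R1. The join is lossless.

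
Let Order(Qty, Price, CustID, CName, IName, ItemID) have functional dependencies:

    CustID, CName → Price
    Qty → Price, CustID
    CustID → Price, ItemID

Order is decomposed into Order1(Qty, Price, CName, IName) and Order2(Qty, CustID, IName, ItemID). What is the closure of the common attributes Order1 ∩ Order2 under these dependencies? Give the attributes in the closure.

Order1 ∩ Order2 = {Qty, IName}.
Qty → Price, CustID applies, adding Price, CustID
CustID → Price, ItemID applies, adding ItemID
Closure: {Qty, Price, CustID, IName, ItemID}.

Qty, Price, CustID, IName, ItemID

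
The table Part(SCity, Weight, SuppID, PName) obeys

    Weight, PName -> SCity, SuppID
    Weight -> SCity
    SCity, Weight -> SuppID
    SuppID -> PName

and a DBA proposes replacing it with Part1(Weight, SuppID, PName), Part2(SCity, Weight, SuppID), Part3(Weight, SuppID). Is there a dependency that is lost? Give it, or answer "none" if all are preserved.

Weight, PName → SCity, SuppID: restricted closure across fragments reaches SCity, SuppID.
Weight → SCity lies within Part2.
SCity, Weight → SuppID lies within Part2.
SuppID → PName lies within Part1.
Every dependency is enforceable on the fragments, so the decomposition is dependency-preserving.

none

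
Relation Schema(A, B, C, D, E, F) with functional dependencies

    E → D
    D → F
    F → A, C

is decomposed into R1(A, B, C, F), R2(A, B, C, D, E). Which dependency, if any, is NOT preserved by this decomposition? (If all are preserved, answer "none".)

D → F

Check D → F: no single fragment contains all of {D, F}, and the restricted closure of {D} across the fragments never reaches {F}.
E → D is preserved.
F → A, C is preserved.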